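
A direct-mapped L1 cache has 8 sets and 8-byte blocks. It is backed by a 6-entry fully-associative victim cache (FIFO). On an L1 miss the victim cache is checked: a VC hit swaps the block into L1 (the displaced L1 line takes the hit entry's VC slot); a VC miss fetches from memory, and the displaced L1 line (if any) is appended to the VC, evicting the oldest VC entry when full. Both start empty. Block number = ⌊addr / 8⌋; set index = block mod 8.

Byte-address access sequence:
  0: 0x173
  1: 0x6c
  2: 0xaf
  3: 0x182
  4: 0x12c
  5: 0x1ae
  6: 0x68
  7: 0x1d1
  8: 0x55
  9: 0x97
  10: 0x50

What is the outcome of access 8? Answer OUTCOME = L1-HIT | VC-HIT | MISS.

OUTCOME = MISS

  [0] addr=0x173 blk=46 s=6: MISS | VC []
  [1] addr=0x6c blk=13 s=5: MISS | VC []
  [2] addr=0xaf blk=21 s=5: MISS | VC [13]
  [3] addr=0x182 blk=48 s=0: MISS | VC [13]
  [4] addr=0x12c blk=37 s=5: MISS | VC [13, 21]
  [5] addr=0x1ae blk=53 s=5: MISS | VC [13, 21, 37]
  [6] addr=0x68 blk=13 s=5: VC-HIT | VC [53, 21, 37]
  [7] addr=0x1d1 blk=58 s=2: MISS | VC [53, 21, 37]
  [8] addr=0x55 blk=10 s=2: MISS | VC [53, 21, 37, 58]
  [9] addr=0x97 blk=18 s=2: MISS | VC [53, 21, 37, 58, 10]
  [10] addr=0x50 blk=10 s=2: VC-HIT | VC [53, 21, 37, 58, 18]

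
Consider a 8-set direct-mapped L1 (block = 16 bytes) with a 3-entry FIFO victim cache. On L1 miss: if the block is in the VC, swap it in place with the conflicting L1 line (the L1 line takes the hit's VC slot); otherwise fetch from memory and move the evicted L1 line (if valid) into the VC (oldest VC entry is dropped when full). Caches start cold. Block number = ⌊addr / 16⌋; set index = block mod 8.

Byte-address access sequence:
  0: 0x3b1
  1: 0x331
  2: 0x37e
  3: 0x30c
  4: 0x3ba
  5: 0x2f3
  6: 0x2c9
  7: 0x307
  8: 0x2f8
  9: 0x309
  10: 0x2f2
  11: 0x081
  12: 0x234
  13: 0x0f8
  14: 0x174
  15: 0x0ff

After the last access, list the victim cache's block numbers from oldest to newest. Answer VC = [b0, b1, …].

  [0] addr=0x3b1 blk=59 s=3: MISS | VC []
  [1] addr=0x331 blk=51 s=3: MISS | VC [59]
  [2] addr=0x37e blk=55 s=7: MISS | VC [59]
  [3] addr=0x30c blk=48 s=0: MISS | VC [59]
  [4] addr=0x3ba blk=59 s=3: VC-HIT | VC [51]
  [5] addr=0x2f3 blk=47 s=7: MISS | VC [51, 55]
  [6] addr=0x2c9 blk=44 s=4: MISS | VC [51, 55]
  [7] addr=0x307 blk=48 s=0: L1-HIT | VC [51, 55]
  [8] addr=0x2f8 blk=47 s=7: L1-HIT | VC [51, 55]
  [9] addr=0x309 blk=48 s=0: L1-HIT | VC [51, 55]
  [10] addr=0x2f2 blk=47 s=7: L1-HIT | VC [51, 55]
  [11] addr=0x81 blk=8 s=0: MISS | VC [51, 55, 48]
  [12] addr=0x234 blk=35 s=3: MISS | VC [55, 48, 59]
  [13] addr=0xf8 blk=15 s=7: MISS | VC [48, 59, 47]
  [14] addr=0x174 blk=23 s=7: MISS | VC [59, 47, 15]
  [15] addr=0xff blk=15 s=7: VC-HIT | VC [59, 47, 23]

VC = [59, 47, 23]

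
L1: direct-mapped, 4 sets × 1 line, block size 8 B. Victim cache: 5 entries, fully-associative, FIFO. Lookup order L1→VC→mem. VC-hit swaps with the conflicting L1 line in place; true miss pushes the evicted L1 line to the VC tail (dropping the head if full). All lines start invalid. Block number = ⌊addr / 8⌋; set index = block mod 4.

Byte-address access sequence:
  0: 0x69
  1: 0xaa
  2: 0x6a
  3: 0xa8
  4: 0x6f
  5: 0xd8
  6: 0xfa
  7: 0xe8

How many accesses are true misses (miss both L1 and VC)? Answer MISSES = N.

  [0] addr=0x69 blk=13 s=1: MISS | VC []
  [1] addr=0xaa blk=21 s=1: MISS | VC [13]
  [2] addr=0x6a blk=13 s=1: VC-HIT | VC [21]
  [3] addr=0xa8 blk=21 s=1: VC-HIT | VC [13]
  [4] addr=0x6f blk=13 s=1: VC-HIT | VC [21]
  [5] addr=0xd8 blk=27 s=3: MISS | VC [21]
  [6] addr=0xfa blk=31 s=3: MISS | VC [21, 27]
  [7] addr=0xe8 blk=29 s=1: MISS | VC [21, 27, 13]

MISSES = 5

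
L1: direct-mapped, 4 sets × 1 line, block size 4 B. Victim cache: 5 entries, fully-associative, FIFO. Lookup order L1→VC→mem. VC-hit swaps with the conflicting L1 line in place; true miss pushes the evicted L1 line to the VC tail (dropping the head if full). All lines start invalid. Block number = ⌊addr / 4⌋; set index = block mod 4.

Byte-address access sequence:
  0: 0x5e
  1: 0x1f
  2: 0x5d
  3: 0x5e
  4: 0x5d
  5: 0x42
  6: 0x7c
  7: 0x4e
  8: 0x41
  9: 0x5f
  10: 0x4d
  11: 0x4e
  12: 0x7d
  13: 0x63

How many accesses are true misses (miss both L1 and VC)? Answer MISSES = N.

MISSES = 6

0: 0x5e (blk 23, set 3) → MISS  vc=[]
1: 0x1f (blk 7, set 3) → MISS  vc=[23]
2: 0x5d (blk 23, set 3) → VC-HIT  vc=[7]
3: 0x5e (blk 23, set 3) → L1-HIT  vc=[7]
4: 0x5d (blk 23, set 3) → L1-HIT  vc=[7]
5: 0x42 (blk 16, set 0) → MISS  vc=[7]
6: 0x7c (blk 31, set 3) → MISS  vc=[7, 23]
7: 0x4e (blk 19, set 3) → MISS  vc=[7, 23, 31]
8: 0x41 (blk 16, set 0) → L1-HIT  vc=[7, 23, 31]
9: 0x5f (blk 23, set 3) → VC-HIT  vc=[7, 19, 31]
10: 0x4d (blk 19, set 3) → VC-HIT  vc=[7, 23, 31]
11: 0x4e (blk 19, set 3) → L1-HIT  vc=[7, 23, 31]
12: 0x7d (blk 31, set 3) → VC-HIT  vc=[7, 23, 19]
13: 0x63 (blk 24, set 0) → MISS  vc=[7, 23, 19, 16]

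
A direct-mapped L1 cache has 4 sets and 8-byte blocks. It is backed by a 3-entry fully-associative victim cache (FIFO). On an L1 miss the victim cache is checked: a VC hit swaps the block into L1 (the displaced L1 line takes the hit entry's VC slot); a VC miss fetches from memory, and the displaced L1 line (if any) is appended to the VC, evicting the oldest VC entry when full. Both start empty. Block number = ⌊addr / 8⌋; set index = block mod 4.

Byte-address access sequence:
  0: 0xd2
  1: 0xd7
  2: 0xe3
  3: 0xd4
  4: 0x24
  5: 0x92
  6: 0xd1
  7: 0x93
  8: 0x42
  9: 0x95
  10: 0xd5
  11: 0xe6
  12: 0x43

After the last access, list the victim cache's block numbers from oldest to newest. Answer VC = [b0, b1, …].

#0 0xd2→b26/s2 MISS; vc=[]
#1 0xd7→b26/s2 L1-HIT; vc=[]
#2 0xe3→b28/s0 MISS; vc=[]
#3 0xd4→b26/s2 L1-HIT; vc=[]
#4 0x24→b4/s0 MISS; vc=[28]
#5 0x92→b18/s2 MISS; vc=[28,26]
#6 0xd1→b26/s2 VC-HIT; vc=[28,18]
#7 0x93→b18/s2 VC-HIT; vc=[28,26]
#8 0x42→b8/s0 MISS; vc=[28,26,4]
#9 0x95→b18/s2 L1-HIT; vc=[28,26,4]
#10 0xd5→b26/s2 VC-HIT; vc=[28,18,4]
#11 0xe6→b28/s0 VC-HIT; vc=[8,18,4]
#12 0x43→b8/s0 VC-HIT; vc=[28,18,4]

VC = [28, 18, 4]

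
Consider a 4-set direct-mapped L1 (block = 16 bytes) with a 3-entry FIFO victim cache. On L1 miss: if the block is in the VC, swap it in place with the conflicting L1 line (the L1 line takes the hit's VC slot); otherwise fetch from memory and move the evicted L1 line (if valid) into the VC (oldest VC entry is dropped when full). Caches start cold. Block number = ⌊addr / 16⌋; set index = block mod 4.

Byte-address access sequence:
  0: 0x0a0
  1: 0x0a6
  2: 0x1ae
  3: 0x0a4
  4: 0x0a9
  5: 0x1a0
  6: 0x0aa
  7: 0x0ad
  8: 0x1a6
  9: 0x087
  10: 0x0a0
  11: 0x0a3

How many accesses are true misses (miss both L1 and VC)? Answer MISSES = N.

  [0] addr=0xa0 blk=10 s=2: MISS | VC []
  [1] addr=0xa6 blk=10 s=2: L1-HIT | VC []
  [2] addr=0x1ae blk=26 s=2: MISS | VC [10]
  [3] addr=0xa4 blk=10 s=2: VC-HIT | VC [26]
  [4] addr=0xa9 blk=10 s=2: L1-HIT | VC [26]
  [5] addr=0x1a0 blk=26 s=2: VC-HIT | VC [10]
  [6] addr=0xaa blk=10 s=2: VC-HIT | VC [26]
  [7] addr=0xad blk=10 s=2: L1-HIT | VC [26]
  [8] addr=0x1a6 blk=26 s=2: VC-HIT | VC [10]
  [9] addr=0x87 blk=8 s=0: MISS | VC [10]
  [10] addr=0xa0 blk=10 s=2: VC-HIT | VC [26]
  [11] addr=0xa3 blk=10 s=2: L1-HIT | VC [26]

MISSES = 3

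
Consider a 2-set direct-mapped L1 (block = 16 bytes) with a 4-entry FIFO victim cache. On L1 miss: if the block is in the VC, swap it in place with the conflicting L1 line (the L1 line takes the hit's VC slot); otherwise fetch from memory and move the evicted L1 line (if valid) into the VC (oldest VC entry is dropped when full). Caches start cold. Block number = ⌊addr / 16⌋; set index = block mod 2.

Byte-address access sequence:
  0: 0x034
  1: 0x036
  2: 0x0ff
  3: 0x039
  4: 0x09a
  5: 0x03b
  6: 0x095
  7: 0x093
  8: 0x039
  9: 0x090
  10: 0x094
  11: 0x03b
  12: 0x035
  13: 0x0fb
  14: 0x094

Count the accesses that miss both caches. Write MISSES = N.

MISSES = 3

  [0] addr=0x34 blk=3 s=1: MISS | VC []
  [1] addr=0x36 blk=3 s=1: L1-HIT | VC []
  [2] addr=0xff blk=15 s=1: MISS | VC [3]
  [3] addr=0x39 blk=3 s=1: VC-HIT | VC [15]
  [4] addr=0x9a blk=9 s=1: MISS | VC [15, 3]
  [5] addr=0x3b blk=3 s=1: VC-HIT | VC [15, 9]
  [6] addr=0x95 blk=9 s=1: VC-HIT | VC [15, 3]
  [7] addr=0x93 blk=9 s=1: L1-HIT | VC [15, 3]
  [8] addr=0x39 blk=3 s=1: VC-HIT | VC [15, 9]
  [9] addr=0x90 blk=9 s=1: VC-HIT | VC [15, 3]
  [10] addr=0x94 blk=9 s=1: L1-HIT | VC [15, 3]
  [11] addr=0x3b blk=3 s=1: VC-HIT | VC [15, 9]
  [12] addr=0x35 blk=3 s=1: L1-HIT | VC [15, 9]
  [13] addr=0xfb blk=15 s=1: VC-HIT | VC [3, 9]
  [14] addr=0x94 blk=9 s=1: VC-HIT | VC [3, 15]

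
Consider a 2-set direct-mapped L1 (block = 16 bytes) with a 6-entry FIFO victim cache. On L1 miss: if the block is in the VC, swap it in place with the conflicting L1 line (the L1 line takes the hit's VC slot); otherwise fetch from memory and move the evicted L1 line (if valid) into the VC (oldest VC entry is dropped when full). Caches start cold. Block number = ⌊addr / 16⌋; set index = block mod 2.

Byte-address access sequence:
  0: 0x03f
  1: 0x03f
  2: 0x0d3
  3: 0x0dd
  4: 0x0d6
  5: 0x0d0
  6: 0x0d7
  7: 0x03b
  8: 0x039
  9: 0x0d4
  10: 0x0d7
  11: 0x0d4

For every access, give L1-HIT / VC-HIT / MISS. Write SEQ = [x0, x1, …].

SEQ = [MISS, L1-HIT, MISS, L1-HIT, L1-HIT, L1-HIT, L1-HIT, VC-HIT, L1-HIT, VC-HIT, L1-HIT, L1-HIT]

#0 0x3f→b3/s1 MISS; vc=[]
#1 0x3f→b3/s1 L1-HIT; vc=[]
#2 0xd3→b13/s1 MISS; vc=[3]
#3 0xdd→b13/s1 L1-HIT; vc=[3]
#4 0xd6→b13/s1 L1-HIT; vc=[3]
#5 0xd0→b13/s1 L1-HIT; vc=[3]
#6 0xd7→b13/s1 L1-HIT; vc=[3]
#7 0x3b→b3/s1 VC-HIT; vc=[13]
#8 0x39→b3/s1 L1-HIT; vc=[13]
#9 0xd4→b13/s1 VC-HIT; vc=[3]
#10 0xd7→b13/s1 L1-HIT; vc=[3]
#11 0xd4→b13/s1 L1-HIT; vc=[3]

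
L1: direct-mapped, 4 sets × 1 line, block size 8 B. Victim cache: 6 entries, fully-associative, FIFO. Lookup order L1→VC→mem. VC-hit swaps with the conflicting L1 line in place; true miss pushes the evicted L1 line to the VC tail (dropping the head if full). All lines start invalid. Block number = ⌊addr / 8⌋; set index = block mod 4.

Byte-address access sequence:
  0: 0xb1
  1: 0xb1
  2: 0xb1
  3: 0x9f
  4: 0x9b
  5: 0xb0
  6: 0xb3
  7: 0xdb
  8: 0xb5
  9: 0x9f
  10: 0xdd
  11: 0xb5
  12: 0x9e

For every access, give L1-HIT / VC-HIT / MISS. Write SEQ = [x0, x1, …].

SEQ = [MISS, L1-HIT, L1-HIT, MISS, L1-HIT, L1-HIT, L1-HIT, MISS, L1-HIT, VC-HIT, VC-HIT, L1-HIT, VC-HIT]

#0 0xb1→b22/s2 MISS; vc=[]
#1 0xb1→b22/s2 L1-HIT; vc=[]
#2 0xb1→b22/s2 L1-HIT; vc=[]
#3 0x9f→b19/s3 MISS; vc=[]
#4 0x9b→b19/s3 L1-HIT; vc=[]
#5 0xb0→b22/s2 L1-HIT; vc=[]
#6 0xb3→b22/s2 L1-HIT; vc=[]
#7 0xdb→b27/s3 MISS; vc=[19]
#8 0xb5→b22/s2 L1-HIT; vc=[19]
#9 0x9f→b19/s3 VC-HIT; vc=[27]
#10 0xdd→b27/s3 VC-HIT; vc=[19]
#11 0xb5→b22/s2 L1-HIT; vc=[19]
#12 0x9e→b19/s3 VC-HIT; vc=[27]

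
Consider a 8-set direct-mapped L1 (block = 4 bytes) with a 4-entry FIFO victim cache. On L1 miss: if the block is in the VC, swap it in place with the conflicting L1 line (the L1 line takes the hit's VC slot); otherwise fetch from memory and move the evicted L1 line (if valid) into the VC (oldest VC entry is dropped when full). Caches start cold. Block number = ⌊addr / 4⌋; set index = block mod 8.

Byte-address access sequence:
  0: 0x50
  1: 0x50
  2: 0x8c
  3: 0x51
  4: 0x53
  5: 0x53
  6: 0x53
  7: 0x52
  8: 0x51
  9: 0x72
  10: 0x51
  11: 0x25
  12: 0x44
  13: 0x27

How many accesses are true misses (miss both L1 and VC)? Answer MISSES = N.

#0 0x50→b20/s4 MISS; vc=[]
#1 0x50→b20/s4 L1-HIT; vc=[]
#2 0x8c→b35/s3 MISS; vc=[]
#3 0x51→b20/s4 L1-HIT; vc=[]
#4 0x53→b20/s4 L1-HIT; vc=[]
#5 0x53→b20/s4 L1-HIT; vc=[]
#6 0x53→b20/s4 L1-HIT; vc=[]
#7 0x52→b20/s4 L1-HIT; vc=[]
#8 0x51→b20/s4 L1-HIT; vc=[]
#9 0x72→b28/s4 MISS; vc=[20]
#10 0x51→b20/s4 VC-HIT; vc=[28]
#11 0x25→b9/s1 MISS; vc=[28]
#12 0x44→b17/s1 MISS; vc=[28,9]
#13 0x27→b9/s1 VC-HIT; vc=[28,17]

MISSES = 5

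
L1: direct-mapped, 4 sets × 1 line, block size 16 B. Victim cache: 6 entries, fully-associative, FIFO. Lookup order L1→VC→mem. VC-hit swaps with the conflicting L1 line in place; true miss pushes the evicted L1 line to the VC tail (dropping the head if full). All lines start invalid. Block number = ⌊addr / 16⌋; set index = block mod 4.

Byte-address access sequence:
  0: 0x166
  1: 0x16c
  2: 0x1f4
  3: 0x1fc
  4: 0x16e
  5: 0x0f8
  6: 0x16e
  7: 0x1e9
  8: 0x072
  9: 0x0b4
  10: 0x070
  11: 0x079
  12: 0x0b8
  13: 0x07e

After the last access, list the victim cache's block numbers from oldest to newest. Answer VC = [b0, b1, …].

VC = [31, 22, 15, 11]

0: 0x166 (blk 22, set 2) → MISS  vc=[]
1: 0x16c (blk 22, set 2) → L1-HIT  vc=[]
2: 0x1f4 (blk 31, set 3) → MISS  vc=[]
3: 0x1fc (blk 31, set 3) → L1-HIT  vc=[]
4: 0x16e (blk 22, set 2) → L1-HIT  vc=[]
5: 0xf8 (blk 15, set 3) → MISS  vc=[31]
6: 0x16e (blk 22, set 2) → L1-HIT  vc=[31]
7: 0x1e9 (blk 30, set 2) → MISS  vc=[31, 22]
8: 0x72 (blk 7, set 3) → MISS  vc=[31, 22, 15]
9: 0xb4 (blk 11, set 3) → MISS  vc=[31, 22, 15, 7]
10: 0x70 (blk 7, set 3) → VC-HIT  vc=[31, 22, 15, 11]
11: 0x79 (blk 7, set 3) → L1-HIT  vc=[31, 22, 15, 11]
12: 0xb8 (blk 11, set 3) → VC-HIT  vc=[31, 22, 15, 7]
13: 0x7e (blk 7, set 3) → VC-HIT  vc=[31, 22, 15, 11]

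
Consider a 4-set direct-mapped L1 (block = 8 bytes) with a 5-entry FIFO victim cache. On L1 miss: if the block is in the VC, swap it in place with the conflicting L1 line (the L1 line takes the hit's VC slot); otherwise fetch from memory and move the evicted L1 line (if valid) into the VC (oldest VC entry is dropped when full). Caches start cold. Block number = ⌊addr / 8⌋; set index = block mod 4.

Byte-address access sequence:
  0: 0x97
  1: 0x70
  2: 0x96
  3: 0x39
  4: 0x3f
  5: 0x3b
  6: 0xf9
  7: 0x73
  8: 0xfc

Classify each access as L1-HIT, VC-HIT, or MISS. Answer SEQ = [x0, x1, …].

SEQ = [MISS, MISS, VC-HIT, MISS, L1-HIT, L1-HIT, MISS, VC-HIT, L1-HIT]

#0 0x97→b18/s2 MISS; vc=[]
#1 0x70→b14/s2 MISS; vc=[18]
#2 0x96→b18/s2 VC-HIT; vc=[14]
#3 0x39→b7/s3 MISS; vc=[14]
#4 0x3f→b7/s3 L1-HIT; vc=[14]
#5 0x3b→b7/s3 L1-HIT; vc=[14]
#6 0xf9→b31/s3 MISS; vc=[14,7]
#7 0x73→b14/s2 VC-HIT; vc=[18,7]
#8 0xfc→b31/s3 L1-HIT; vc=[18,7]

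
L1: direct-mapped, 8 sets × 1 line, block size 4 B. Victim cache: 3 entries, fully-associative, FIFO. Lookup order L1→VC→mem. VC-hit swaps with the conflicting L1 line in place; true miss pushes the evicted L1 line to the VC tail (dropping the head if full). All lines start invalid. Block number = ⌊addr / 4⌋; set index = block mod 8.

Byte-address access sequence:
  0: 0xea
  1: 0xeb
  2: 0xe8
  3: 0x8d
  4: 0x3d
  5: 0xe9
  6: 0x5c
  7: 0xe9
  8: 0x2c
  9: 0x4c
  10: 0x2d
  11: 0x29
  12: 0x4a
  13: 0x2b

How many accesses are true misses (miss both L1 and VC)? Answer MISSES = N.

MISSES = 8

#0 0xea→b58/s2 MISS; vc=[]
#1 0xeb→b58/s2 L1-HIT; vc=[]
#2 0xe8→b58/s2 L1-HIT; vc=[]
#3 0x8d→b35/s3 MISS; vc=[]
#4 0x3d→b15/s7 MISS; vc=[]
#5 0xe9→b58/s2 L1-HIT; vc=[]
#6 0x5c→b23/s7 MISS; vc=[15]
#7 0xe9→b58/s2 L1-HIT; vc=[15]
#8 0x2c→b11/s3 MISS; vc=[15,35]
#9 0x4c→b19/s3 MISS; vc=[15,35,11]
#10 0x2d→b11/s3 VC-HIT; vc=[15,35,19]
#11 0x29→b10/s2 MISS; vc=[35,19,58]
#12 0x4a→b18/s2 MISS; vc=[19,58,10]
#13 0x2b→b10/s2 VC-HIT; vc=[19,58,18]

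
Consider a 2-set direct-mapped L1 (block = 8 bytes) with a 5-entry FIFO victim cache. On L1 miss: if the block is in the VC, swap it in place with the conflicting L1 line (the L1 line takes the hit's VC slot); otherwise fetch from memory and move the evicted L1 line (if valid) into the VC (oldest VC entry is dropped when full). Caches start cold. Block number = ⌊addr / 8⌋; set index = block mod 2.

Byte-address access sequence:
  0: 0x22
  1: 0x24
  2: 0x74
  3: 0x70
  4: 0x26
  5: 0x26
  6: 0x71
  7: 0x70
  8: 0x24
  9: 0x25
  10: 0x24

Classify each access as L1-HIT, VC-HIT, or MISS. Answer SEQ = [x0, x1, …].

SEQ = [MISS, L1-HIT, MISS, L1-HIT, VC-HIT, L1-HIT, VC-HIT, L1-HIT, VC-HIT, L1-HIT, L1-HIT]

0: 0x22 (blk 4, set 0) → MISS  vc=[]
1: 0x24 (blk 4, set 0) → L1-HIT  vc=[]
2: 0x74 (blk 14, set 0) → MISS  vc=[4]
3: 0x70 (blk 14, set 0) → L1-HIT  vc=[4]
4: 0x26 (blk 4, set 0) → VC-HIT  vc=[14]
5: 0x26 (blk 4, set 0) → L1-HIT  vc=[14]
6: 0x71 (blk 14, set 0) → VC-HIT  vc=[4]
7: 0x70 (blk 14, set 0) → L1-HIT  vc=[4]
8: 0x24 (blk 4, set 0) → VC-HIT  vc=[14]
9: 0x25 (blk 4, set 0) → L1-HIT  vc=[14]
10: 0x24 (blk 4, set 0) → L1-HIT  vc=[14]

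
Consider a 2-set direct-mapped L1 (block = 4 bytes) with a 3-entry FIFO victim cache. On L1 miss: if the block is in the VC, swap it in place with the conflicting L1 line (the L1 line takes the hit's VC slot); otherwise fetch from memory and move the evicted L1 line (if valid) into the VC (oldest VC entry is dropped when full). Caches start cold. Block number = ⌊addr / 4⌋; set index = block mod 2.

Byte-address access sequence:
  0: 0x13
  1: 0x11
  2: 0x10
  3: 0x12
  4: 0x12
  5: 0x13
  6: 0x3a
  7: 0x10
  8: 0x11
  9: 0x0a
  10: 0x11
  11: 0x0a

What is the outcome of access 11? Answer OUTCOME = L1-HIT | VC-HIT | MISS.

OUTCOME = VC-HIT

0: 0x13 (blk 4, set 0) → MISS  vc=[]
1: 0x11 (blk 4, set 0) → L1-HIT  vc=[]
2: 0x10 (blk 4, set 0) → L1-HIT  vc=[]
3: 0x12 (blk 4, set 0) → L1-HIT  vc=[]
4: 0x12 (blk 4, set 0) → L1-HIT  vc=[]
5: 0x13 (blk 4, set 0) → L1-HIT  vc=[]
6: 0x3a (blk 14, set 0) → MISS  vc=[4]
7: 0x10 (blk 4, set 0) → VC-HIT  vc=[14]
8: 0x11 (blk 4, set 0) → L1-HIT  vc=[14]
9: 0xa (blk 2, set 0) → MISS  vc=[14, 4]
10: 0x11 (blk 4, set 0) → VC-HIT  vc=[14, 2]
11: 0xa (blk 2, set 0) → VC-HIT  vc=[14, 4]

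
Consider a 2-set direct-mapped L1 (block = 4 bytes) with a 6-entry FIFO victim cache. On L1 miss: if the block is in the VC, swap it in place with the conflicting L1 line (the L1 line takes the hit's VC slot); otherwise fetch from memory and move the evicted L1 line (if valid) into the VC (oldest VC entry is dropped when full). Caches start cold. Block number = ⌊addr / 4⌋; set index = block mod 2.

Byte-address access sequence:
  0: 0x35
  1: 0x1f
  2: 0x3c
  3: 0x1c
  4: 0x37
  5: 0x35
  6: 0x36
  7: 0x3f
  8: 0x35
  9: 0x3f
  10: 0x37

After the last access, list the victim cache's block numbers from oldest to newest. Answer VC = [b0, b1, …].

VC = [7, 15]

#0 0x35→b13/s1 MISS; vc=[]
#1 0x1f→b7/s1 MISS; vc=[13]
#2 0x3c→b15/s1 MISS; vc=[13,7]
#3 0x1c→b7/s1 VC-HIT; vc=[13,15]
#4 0x37→b13/s1 VC-HIT; vc=[7,15]
#5 0x35→b13/s1 L1-HIT; vc=[7,15]
#6 0x36→b13/s1 L1-HIT; vc=[7,15]
#7 0x3f→b15/s1 VC-HIT; vc=[7,13]
#8 0x35→b13/s1 VC-HIT; vc=[7,15]
#9 0x3f→b15/s1 VC-HIT; vc=[7,13]
#10 0x37→b13/s1 VC-HIT; vc=[7,15]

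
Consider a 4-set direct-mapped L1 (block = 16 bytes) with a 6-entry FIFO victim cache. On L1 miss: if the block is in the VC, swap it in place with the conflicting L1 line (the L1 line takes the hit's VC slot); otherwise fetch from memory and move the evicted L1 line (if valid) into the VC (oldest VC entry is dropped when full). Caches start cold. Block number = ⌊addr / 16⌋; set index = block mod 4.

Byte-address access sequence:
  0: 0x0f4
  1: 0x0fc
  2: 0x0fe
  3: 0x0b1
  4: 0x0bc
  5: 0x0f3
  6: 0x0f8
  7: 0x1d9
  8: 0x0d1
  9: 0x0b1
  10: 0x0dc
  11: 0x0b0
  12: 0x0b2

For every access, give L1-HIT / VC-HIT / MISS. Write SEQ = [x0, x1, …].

SEQ = [MISS, L1-HIT, L1-HIT, MISS, L1-HIT, VC-HIT, L1-HIT, MISS, MISS, VC-HIT, L1-HIT, L1-HIT, L1-HIT]

#0 0xf4→b15/s3 MISS; vc=[]
#1 0xfc→b15/s3 L1-HIT; vc=[]
#2 0xfe→b15/s3 L1-HIT; vc=[]
#3 0xb1→b11/s3 MISS; vc=[15]
#4 0xbc→b11/s3 L1-HIT; vc=[15]
#5 0xf3→b15/s3 VC-HIT; vc=[11]
#6 0xf8→b15/s3 L1-HIT; vc=[11]
#7 0x1d9→b29/s1 MISS; vc=[11]
#8 0xd1→b13/s1 MISS; vc=[11,29]
#9 0xb1→b11/s3 VC-HIT; vc=[15,29]
#10 0xdc→b13/s1 L1-HIT; vc=[15,29]
#11 0xb0→b11/s3 L1-HIT; vc=[15,29]
#12 0xb2→b11/s3 L1-HIT; vc=[15,29]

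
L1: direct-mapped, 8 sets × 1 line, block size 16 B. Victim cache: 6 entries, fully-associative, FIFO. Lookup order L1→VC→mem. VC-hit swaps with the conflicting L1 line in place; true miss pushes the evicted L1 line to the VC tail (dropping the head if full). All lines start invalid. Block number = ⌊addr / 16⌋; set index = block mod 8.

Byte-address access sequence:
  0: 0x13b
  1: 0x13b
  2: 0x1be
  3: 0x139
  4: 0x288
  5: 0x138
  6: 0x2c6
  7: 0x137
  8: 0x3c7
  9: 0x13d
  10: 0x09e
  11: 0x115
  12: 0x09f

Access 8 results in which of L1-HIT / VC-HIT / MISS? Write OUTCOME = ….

OUTCOME = MISS

#0 0x13b→b19/s3 MISS; vc=[]
#1 0x13b→b19/s3 L1-HIT; vc=[]
#2 0x1be→b27/s3 MISS; vc=[19]
#3 0x139→b19/s3 VC-HIT; vc=[27]
#4 0x288→b40/s0 MISS; vc=[27]
#5 0x138→b19/s3 L1-HIT; vc=[27]
#6 0x2c6→b44/s4 MISS; vc=[27]
#7 0x137→b19/s3 L1-HIT; vc=[27]
#8 0x3c7→b60/s4 MISS; vc=[27,44]
#9 0x13d→b19/s3 L1-HIT; vc=[27,44]
#10 0x9e→b9/s1 MISS; vc=[27,44]
#11 0x115→b17/s1 MISS; vc=[27,44,9]
#12 0x9f→b9/s1 VC-HIT; vc=[27,44,17]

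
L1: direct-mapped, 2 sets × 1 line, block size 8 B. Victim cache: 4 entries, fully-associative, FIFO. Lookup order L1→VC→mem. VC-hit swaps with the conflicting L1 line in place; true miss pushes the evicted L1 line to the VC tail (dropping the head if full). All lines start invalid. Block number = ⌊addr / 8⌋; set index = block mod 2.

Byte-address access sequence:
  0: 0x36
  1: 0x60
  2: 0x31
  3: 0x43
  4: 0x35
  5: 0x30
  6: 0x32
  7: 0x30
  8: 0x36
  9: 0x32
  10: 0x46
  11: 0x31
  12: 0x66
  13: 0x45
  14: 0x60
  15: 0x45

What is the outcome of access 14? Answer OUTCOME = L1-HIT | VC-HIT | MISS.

  [0] addr=0x36 blk=6 s=0: MISS | VC []
  [1] addr=0x60 blk=12 s=0: MISS | VC [6]
  [2] addr=0x31 blk=6 s=0: VC-HIT | VC [12]
  [3] addr=0x43 blk=8 s=0: MISS | VC [12, 6]
  [4] addr=0x35 blk=6 s=0: VC-HIT | VC [12, 8]
  [5] addr=0x30 blk=6 s=0: L1-HIT | VC [12, 8]
  [6] addr=0x32 blk=6 s=0: L1-HIT | VC [12, 8]
  [7] addr=0x30 blk=6 s=0: L1-HIT | VC [12, 8]
  [8] addr=0x36 blk=6 s=0: L1-HIT | VC [12, 8]
  [9] addr=0x32 blk=6 s=0: L1-HIT | VC [12, 8]
  [10] addr=0x46 blk=8 s=0: VC-HIT | VC [12, 6]
  [11] addr=0x31 blk=6 s=0: VC-HIT | VC [12, 8]
  [12] addr=0x66 blk=12 s=0: VC-HIT | VC [6, 8]
  [13] addr=0x45 blk=8 s=0: VC-HIT | VC [6, 12]
  [14] addr=0x60 blk=12 s=0: VC-HIT | VC [6, 8]
  [15] addr=0x45 blk=8 s=0: VC-HIT | VC [6, 12]

OUTCOME = VC-HIT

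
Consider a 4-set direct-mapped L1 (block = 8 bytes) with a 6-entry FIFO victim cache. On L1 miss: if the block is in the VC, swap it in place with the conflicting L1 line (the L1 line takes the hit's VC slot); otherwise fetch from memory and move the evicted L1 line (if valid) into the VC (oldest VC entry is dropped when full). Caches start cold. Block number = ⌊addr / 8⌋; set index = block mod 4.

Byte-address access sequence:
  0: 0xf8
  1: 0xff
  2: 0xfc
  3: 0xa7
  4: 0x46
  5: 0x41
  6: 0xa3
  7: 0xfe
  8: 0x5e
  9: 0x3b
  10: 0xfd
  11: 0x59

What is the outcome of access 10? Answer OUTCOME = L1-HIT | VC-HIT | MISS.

OUTCOME = VC-HIT

#0 0xf8→b31/s3 MISS; vc=[]
#1 0xff→b31/s3 L1-HIT; vc=[]
#2 0xfc→b31/s3 L1-HIT; vc=[]
#3 0xa7→b20/s0 MISS; vc=[]
#4 0x46→b8/s0 MISS; vc=[20]
#5 0x41→b8/s0 L1-HIT; vc=[20]
#6 0xa3→b20/s0 VC-HIT; vc=[8]
#7 0xfe→b31/s3 L1-HIT; vc=[8]
#8 0x5e→b11/s3 MISS; vc=[8,31]
#9 0x3b→b7/s3 MISS; vc=[8,31,11]
#10 0xfd→b31/s3 VC-HIT; vc=[8,7,11]
#11 0x59→b11/s3 VC-HIT; vc=[8,7,31]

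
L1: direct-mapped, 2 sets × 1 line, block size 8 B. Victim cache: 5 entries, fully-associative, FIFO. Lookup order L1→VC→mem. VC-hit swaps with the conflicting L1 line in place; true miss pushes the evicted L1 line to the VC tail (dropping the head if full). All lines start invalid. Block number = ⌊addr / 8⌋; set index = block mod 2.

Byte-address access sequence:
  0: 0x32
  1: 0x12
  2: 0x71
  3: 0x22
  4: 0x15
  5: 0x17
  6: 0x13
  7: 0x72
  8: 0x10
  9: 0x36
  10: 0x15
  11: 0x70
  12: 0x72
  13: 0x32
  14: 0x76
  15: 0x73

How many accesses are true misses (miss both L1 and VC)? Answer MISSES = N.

0: 0x32 (blk 6, set 0) → MISS  vc=[]
1: 0x12 (blk 2, set 0) → MISS  vc=[6]
2: 0x71 (blk 14, set 0) → MISS  vc=[6, 2]
3: 0x22 (blk 4, set 0) → MISS  vc=[6, 2, 14]
4: 0x15 (blk 2, set 0) → VC-HIT  vc=[6, 4, 14]
5: 0x17 (blk 2, set 0) → L1-HIT  vc=[6, 4, 14]
6: 0x13 (blk 2, set 0) → L1-HIT  vc=[6, 4, 14]
7: 0x72 (blk 14, set 0) → VC-HIT  vc=[6, 4, 2]
8: 0x10 (blk 2, set 0) → VC-HIT  vc=[6, 4, 14]
9: 0x36 (blk 6, set 0) → VC-HIT  vc=[2, 4, 14]
10: 0x15 (blk 2, set 0) → VC-HIT  vc=[6, 4, 14]
11: 0x70 (blk 14, set 0) → VC-HIT  vc=[6, 4, 2]
12: 0x72 (blk 14, set 0) → L1-HIT  vc=[6, 4, 2]
13: 0x32 (blk 6, set 0) → VC-HIT  vc=[14, 4, 2]
14: 0x76 (blk 14, set 0) → VC-HIT  vc=[6, 4, 2]
15: 0x73 (blk 14, set 0) → L1-HIT  vc=[6, 4, 2]

MISSES = 4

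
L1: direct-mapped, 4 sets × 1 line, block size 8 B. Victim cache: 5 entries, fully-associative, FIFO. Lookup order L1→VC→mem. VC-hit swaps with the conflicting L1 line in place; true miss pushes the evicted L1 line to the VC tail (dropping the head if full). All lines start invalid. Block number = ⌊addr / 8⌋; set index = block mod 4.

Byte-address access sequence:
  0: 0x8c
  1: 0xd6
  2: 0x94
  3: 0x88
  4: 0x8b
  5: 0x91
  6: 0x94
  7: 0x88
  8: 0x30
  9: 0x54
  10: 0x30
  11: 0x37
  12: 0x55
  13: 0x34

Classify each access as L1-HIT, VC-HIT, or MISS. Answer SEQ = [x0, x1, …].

0: 0x8c (blk 17, set 1) → MISS  vc=[]
1: 0xd6 (blk 26, set 2) → MISS  vc=[]
2: 0x94 (blk 18, set 2) → MISS  vc=[26]
3: 0x88 (blk 17, set 1) → L1-HIT  vc=[26]
4: 0x8b (blk 17, set 1) → L1-HIT  vc=[26]
5: 0x91 (blk 18, set 2) → L1-HIT  vc=[26]
6: 0x94 (blk 18, set 2) → L1-HIT  vc=[26]
7: 0x88 (blk 17, set 1) → L1-HIT  vc=[26]
8: 0x30 (blk 6, set 2) → MISS  vc=[26, 18]
9: 0x54 (blk 10, set 2) → MISS  vc=[26, 18, 6]
10: 0x30 (blk 6, set 2) → VC-HIT  vc=[26, 18, 10]
11: 0x37 (blk 6, set 2) → L1-HIT  vc=[26, 18, 10]
12: 0x55 (blk 10, set 2) → VC-HIT  vc=[26, 18, 6]
13: 0x34 (blk 6, set 2) → VC-HIT  vc=[26, 18, 10]

SEQ = [MISS, MISS, MISS, L1-HIT, L1-HIT, L1-HIT, L1-HIT, L1-HIT, MISS, MISS, VC-HIT, L1-HIT, VC-HIT, VC-HIT]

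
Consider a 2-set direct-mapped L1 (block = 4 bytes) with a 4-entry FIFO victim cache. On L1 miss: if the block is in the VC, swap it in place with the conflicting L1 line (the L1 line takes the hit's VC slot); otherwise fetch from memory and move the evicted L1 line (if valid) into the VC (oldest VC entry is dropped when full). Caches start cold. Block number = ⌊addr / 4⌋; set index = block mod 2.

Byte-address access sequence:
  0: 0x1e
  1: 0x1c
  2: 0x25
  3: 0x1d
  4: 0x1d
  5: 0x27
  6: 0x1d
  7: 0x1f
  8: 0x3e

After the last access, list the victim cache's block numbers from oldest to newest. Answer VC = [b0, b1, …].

0: 0x1e (blk 7, set 1) → MISS  vc=[]
1: 0x1c (blk 7, set 1) → L1-HIT  vc=[]
2: 0x25 (blk 9, set 1) → MISS  vc=[7]
3: 0x1d (blk 7, set 1) → VC-HIT  vc=[9]
4: 0x1d (blk 7, set 1) → L1-HIT  vc=[9]
5: 0x27 (blk 9, set 1) → VC-HIT  vc=[7]
6: 0x1d (blk 7, set 1) → VC-HIT  vc=[9]
7: 0x1f (blk 7, set 1) → L1-HIT  vc=[9]
8: 0x3e (blk 15, set 1) → MISS  vc=[9, 7]

VC = [9, 7]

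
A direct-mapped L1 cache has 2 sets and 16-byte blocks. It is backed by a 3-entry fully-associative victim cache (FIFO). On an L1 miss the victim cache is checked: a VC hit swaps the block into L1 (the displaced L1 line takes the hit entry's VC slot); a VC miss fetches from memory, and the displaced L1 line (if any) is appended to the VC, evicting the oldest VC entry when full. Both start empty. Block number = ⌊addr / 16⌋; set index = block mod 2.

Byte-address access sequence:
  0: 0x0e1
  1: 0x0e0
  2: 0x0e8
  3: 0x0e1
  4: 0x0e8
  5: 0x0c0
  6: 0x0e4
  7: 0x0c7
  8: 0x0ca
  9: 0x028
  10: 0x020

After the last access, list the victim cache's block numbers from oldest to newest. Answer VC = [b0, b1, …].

0: 0xe1 (blk 14, set 0) → MISS  vc=[]
1: 0xe0 (blk 14, set 0) → L1-HIT  vc=[]
2: 0xe8 (blk 14, set 0) → L1-HIT  vc=[]
3: 0xe1 (blk 14, set 0) → L1-HIT  vc=[]
4: 0xe8 (blk 14, set 0) → L1-HIT  vc=[]
5: 0xc0 (blk 12, set 0) → MISS  vc=[14]
6: 0xe4 (blk 14, set 0) → VC-HIT  vc=[12]
7: 0xc7 (blk 12, set 0) → VC-HIT  vc=[14]
8: 0xca (blk 12, set 0) → L1-HIT  vc=[14]
9: 0x28 (blk 2, set 0) → MISS  vc=[14, 12]
10: 0x20 (blk 2, set 0) → L1-HIT  vc=[14, 12]

VC = [14, 12]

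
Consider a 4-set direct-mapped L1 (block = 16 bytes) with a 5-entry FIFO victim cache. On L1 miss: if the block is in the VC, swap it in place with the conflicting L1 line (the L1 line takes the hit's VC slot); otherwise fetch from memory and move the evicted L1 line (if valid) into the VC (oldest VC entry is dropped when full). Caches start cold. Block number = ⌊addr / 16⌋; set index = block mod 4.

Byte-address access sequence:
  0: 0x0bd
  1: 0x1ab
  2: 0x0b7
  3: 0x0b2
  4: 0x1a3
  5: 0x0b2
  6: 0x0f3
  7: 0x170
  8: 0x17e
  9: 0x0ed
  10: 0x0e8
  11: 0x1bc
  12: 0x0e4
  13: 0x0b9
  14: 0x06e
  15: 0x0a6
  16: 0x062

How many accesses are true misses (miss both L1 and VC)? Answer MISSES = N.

MISSES = 8

0: 0xbd (blk 11, set 3) → MISS  vc=[]
1: 0x1ab (blk 26, set 2) → MISS  vc=[]
2: 0xb7 (blk 11, set 3) → L1-HIT  vc=[]
3: 0xb2 (blk 11, set 3) → L1-HIT  vc=[]
4: 0x1a3 (blk 26, set 2) → L1-HIT  vc=[]
5: 0xb2 (blk 11, set 3) → L1-HIT  vc=[]
6: 0xf3 (blk 15, set 3) → MISS  vc=[11]
7: 0x170 (blk 23, set 3) → MISS  vc=[11, 15]
8: 0x17e (blk 23, set 3) → L1-HIT  vc=[11, 15]
9: 0xed (blk 14, set 2) → MISS  vc=[11, 15, 26]
10: 0xe8 (blk 14, set 2) → L1-HIT  vc=[11, 15, 26]
11: 0x1bc (blk 27, set 3) → MISS  vc=[11, 15, 26, 23]
12: 0xe4 (blk 14, set 2) → L1-HIT  vc=[11, 15, 26, 23]
13: 0xb9 (blk 11, set 3) → VC-HIT  vc=[27, 15, 26, 23]
14: 0x6e (blk 6, set 2) → MISS  vc=[27, 15, 26, 23, 14]
15: 0xa6 (blk 10, set 2) → MISS  vc=[15, 26, 23, 14, 6]
16: 0x62 (blk 6, set 2) → VC-HIT  vc=[15, 26, 23, 14, 10]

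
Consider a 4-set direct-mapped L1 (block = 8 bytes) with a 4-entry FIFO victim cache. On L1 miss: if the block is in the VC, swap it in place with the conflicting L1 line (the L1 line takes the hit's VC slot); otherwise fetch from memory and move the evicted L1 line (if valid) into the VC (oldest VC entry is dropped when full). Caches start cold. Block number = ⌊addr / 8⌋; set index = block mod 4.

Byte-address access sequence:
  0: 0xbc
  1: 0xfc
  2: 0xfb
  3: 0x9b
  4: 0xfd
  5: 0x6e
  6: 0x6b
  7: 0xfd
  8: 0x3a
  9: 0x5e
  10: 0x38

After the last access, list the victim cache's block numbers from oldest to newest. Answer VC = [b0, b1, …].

  [0] addr=0xbc blk=23 s=3: MISS | VC []
  [1] addr=0xfc blk=31 s=3: MISS | VC [23]
  [2] addr=0xfb blk=31 s=3: L1-HIT | VC [23]
  [3] addr=0x9b blk=19 s=3: MISS | VC [23, 31]
  [4] addr=0xfd blk=31 s=3: VC-HIT | VC [23, 19]
  [5] addr=0x6e blk=13 s=1: MISS | VC [23, 19]
  [6] addr=0x6b blk=13 s=1: L1-HIT | VC [23, 19]
  [7] addr=0xfd blk=31 s=3: L1-HIT | VC [23, 19]
  [8] addr=0x3a blk=7 s=3: MISS | VC [23, 19, 31]
  [9] addr=0x5e blk=11 s=3: MISS | VC [23, 19, 31, 7]
  [10] addr=0x38 blk=7 s=3: VC-HIT | VC [23, 19, 31, 11]

VC = [23, 19, 31, 11]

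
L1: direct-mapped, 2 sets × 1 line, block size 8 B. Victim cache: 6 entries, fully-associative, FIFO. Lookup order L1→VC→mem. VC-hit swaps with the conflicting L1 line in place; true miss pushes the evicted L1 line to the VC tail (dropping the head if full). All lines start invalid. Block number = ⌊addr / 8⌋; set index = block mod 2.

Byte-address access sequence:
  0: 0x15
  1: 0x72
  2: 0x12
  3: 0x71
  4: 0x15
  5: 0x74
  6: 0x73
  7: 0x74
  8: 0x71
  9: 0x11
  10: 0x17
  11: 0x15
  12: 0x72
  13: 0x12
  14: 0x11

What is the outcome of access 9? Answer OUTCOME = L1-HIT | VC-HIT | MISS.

#0 0x15→b2/s0 MISS; vc=[]
#1 0x72→b14/s0 MISS; vc=[2]
#2 0x12→b2/s0 VC-HIT; vc=[14]
#3 0x71→b14/s0 VC-HIT; vc=[2]
#4 0x15→b2/s0 VC-HIT; vc=[14]
#5 0x74→b14/s0 VC-HIT; vc=[2]
#6 0x73→b14/s0 L1-HIT; vc=[2]
#7 0x74→b14/s0 L1-HIT; vc=[2]
#8 0x71→b14/s0 L1-HIT; vc=[2]
#9 0x11→b2/s0 VC-HIT; vc=[14]
#10 0x17→b2/s0 L1-HIT; vc=[14]
#11 0x15→b2/s0 L1-HIT; vc=[14]
#12 0x72→b14/s0 VC-HIT; vc=[2]
#13 0x12→b2/s0 VC-HIT; vc=[14]
#14 0x11→b2/s0 L1-HIT; vc=[14]

OUTCOME = VC-HIT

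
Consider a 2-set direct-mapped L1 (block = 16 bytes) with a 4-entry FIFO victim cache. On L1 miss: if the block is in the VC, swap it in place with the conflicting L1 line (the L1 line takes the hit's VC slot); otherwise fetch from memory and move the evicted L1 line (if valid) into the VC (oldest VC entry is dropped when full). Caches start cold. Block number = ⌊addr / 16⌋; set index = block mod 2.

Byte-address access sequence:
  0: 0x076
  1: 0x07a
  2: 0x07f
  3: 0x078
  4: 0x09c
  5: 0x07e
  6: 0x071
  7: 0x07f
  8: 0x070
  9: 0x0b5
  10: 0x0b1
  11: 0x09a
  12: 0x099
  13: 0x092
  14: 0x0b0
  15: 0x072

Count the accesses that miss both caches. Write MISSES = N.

MISSES = 3

#0 0x76→b7/s1 MISS; vc=[]
#1 0x7a→b7/s1 L1-HIT; vc=[]
#2 0x7f→b7/s1 L1-HIT; vc=[]
#3 0x78→b7/s1 L1-HIT; vc=[]
#4 0x9c→b9/s1 MISS; vc=[7]
#5 0x7e→b7/s1 VC-HIT; vc=[9]
#6 0x71→b7/s1 L1-HIT; vc=[9]
#7 0x7f→b7/s1 L1-HIT; vc=[9]
#8 0x70→b7/s1 L1-HIT; vc=[9]
#9 0xb5→b11/s1 MISS; vc=[9,7]
#10 0xb1→b11/s1 L1-HIT; vc=[9,7]
#11 0x9a→b9/s1 VC-HIT; vc=[11,7]
#12 0x99→b9/s1 L1-HIT; vc=[11,7]
#13 0x92→b9/s1 L1-HIT; vc=[11,7]
#14 0xb0→b11/s1 VC-HIT; vc=[9,7]
#15 0x72→b7/s1 VC-HIT; vc=[9,11]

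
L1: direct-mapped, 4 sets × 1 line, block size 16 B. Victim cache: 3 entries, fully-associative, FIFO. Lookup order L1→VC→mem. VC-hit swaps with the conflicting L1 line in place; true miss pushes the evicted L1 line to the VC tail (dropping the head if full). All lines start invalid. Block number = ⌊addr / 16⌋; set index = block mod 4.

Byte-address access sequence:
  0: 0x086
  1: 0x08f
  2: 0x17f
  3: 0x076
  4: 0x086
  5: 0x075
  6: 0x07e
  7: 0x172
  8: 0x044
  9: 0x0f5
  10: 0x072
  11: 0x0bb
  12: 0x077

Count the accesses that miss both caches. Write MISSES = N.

#0 0x86→b8/s0 MISS; vc=[]
#1 0x8f→b8/s0 L1-HIT; vc=[]
#2 0x17f→b23/s3 MISS; vc=[]
#3 0x76→b7/s3 MISS; vc=[23]
#4 0x86→b8/s0 L1-HIT; vc=[23]
#5 0x75→b7/s3 L1-HIT; vc=[23]
#6 0x7e→b7/s3 L1-HIT; vc=[23]
#7 0x172→b23/s3 VC-HIT; vc=[7]
#8 0x44→b4/s0 MISS; vc=[7,8]
#9 0xf5→b15/s3 MISS; vc=[7,8,23]
#10 0x72→b7/s3 VC-HIT; vc=[15,8,23]
#11 0xbb→b11/s3 MISS; vc=[8,23,7]
#12 0x77→b7/s3 VC-HIT; vc=[8,23,11]

MISSES = 6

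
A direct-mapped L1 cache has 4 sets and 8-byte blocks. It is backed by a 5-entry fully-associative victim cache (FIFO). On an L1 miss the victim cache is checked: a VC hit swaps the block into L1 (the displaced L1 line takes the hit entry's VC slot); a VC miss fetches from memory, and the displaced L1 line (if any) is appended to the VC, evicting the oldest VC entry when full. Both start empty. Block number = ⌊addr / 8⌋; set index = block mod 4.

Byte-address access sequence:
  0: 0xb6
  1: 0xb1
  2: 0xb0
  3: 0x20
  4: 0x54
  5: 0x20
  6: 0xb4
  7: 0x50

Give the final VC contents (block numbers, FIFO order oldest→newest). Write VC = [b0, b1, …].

VC = [22]

#0 0xb6→b22/s2 MISS; vc=[]
#1 0xb1→b22/s2 L1-HIT; vc=[]
#2 0xb0→b22/s2 L1-HIT; vc=[]
#3 0x20→b4/s0 MISS; vc=[]
#4 0x54→b10/s2 MISS; vc=[22]
#5 0x20→b4/s0 L1-HIT; vc=[22]
#6 0xb4→b22/s2 VC-HIT; vc=[10]
#7 0x50→b10/s2 VC-HIT; vc=[22]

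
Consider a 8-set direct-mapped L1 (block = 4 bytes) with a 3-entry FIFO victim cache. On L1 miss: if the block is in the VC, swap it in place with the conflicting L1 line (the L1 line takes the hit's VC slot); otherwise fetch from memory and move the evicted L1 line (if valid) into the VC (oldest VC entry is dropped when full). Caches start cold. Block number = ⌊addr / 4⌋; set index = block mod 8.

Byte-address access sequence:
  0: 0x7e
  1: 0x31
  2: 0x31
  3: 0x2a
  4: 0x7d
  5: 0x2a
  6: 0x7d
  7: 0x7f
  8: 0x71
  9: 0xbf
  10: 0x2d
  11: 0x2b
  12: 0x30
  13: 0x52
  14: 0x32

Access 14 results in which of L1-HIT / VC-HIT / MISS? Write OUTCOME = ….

#0 0x7e→b31/s7 MISS; vc=[]
#1 0x31→b12/s4 MISS; vc=[]
#2 0x31→b12/s4 L1-HIT; vc=[]
#3 0x2a→b10/s2 MISS; vc=[]
#4 0x7d→b31/s7 L1-HIT; vc=[]
#5 0x2a→b10/s2 L1-HIT; vc=[]
#6 0x7d→b31/s7 L1-HIT; vc=[]
#7 0x7f→b31/s7 L1-HIT; vc=[]
#8 0x71→b28/s4 MISS; vc=[12]
#9 0xbf→b47/s7 MISS; vc=[12,31]
#10 0x2d→b11/s3 MISS; vc=[12,31]
#11 0x2b→b10/s2 L1-HIT; vc=[12,31]
#12 0x30→b12/s4 VC-HIT; vc=[28,31]
#13 0x52→b20/s4 MISS; vc=[28,31,12]
#14 0x32→b12/s4 VC-HIT; vc=[28,31,20]

OUTCOME = VC-HIT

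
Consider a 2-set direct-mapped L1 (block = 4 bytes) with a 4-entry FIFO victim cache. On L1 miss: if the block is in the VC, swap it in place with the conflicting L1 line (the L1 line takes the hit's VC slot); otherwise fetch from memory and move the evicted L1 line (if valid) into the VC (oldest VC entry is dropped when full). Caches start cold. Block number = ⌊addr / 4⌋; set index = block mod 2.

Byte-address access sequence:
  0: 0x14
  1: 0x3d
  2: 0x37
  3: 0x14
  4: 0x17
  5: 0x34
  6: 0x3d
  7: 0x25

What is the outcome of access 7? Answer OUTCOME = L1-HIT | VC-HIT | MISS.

#0 0x14→b5/s1 MISS; vc=[]
#1 0x3d→b15/s1 MISS; vc=[5]
#2 0x37→b13/s1 MISS; vc=[5,15]
#3 0x14→b5/s1 VC-HIT; vc=[13,15]
#4 0x17→b5/s1 L1-HIT; vc=[13,15]
#5 0x34→b13/s1 VC-HIT; vc=[5,15]
#6 0x3d→b15/s1 VC-HIT; vc=[5,13]
#7 0x25→b9/s1 MISS; vc=[5,13,15]

OUTCOME = MISS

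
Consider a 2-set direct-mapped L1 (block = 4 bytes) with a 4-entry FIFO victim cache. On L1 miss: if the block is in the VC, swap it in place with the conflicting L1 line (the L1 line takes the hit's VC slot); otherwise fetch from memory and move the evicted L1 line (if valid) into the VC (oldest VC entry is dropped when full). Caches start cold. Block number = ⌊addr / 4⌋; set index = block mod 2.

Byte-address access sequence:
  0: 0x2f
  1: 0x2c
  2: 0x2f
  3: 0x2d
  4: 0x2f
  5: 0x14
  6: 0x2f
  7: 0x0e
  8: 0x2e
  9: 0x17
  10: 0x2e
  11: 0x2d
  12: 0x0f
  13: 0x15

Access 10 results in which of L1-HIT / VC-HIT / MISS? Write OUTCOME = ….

OUTCOME = VC-HIT

#0 0x2f→b11/s1 MISS; vc=[]
#1 0x2c→b11/s1 L1-HIT; vc=[]
#2 0x2f→b11/s1 L1-HIT; vc=[]
#3 0x2d→b11/s1 L1-HIT; vc=[]
#4 0x2f→b11/s1 L1-HIT; vc=[]
#5 0x14→b5/s1 MISS; vc=[11]
#6 0x2f→b11/s1 VC-HIT; vc=[5]
#7 0xe→b3/s1 MISS; vc=[5,11]
#8 0x2e→b11/s1 VC-HIT; vc=[5,3]
#9 0x17→b5/s1 VC-HIT; vc=[11,3]
#10 0x2e→b11/s1 VC-HIT; vc=[5,3]
#11 0x2d→b11/s1 L1-HIT; vc=[5,3]
#12 0xf→b3/s1 VC-HIT; vc=[5,11]
#13 0x15→b5/s1 VC-HIT; vc=[3,11]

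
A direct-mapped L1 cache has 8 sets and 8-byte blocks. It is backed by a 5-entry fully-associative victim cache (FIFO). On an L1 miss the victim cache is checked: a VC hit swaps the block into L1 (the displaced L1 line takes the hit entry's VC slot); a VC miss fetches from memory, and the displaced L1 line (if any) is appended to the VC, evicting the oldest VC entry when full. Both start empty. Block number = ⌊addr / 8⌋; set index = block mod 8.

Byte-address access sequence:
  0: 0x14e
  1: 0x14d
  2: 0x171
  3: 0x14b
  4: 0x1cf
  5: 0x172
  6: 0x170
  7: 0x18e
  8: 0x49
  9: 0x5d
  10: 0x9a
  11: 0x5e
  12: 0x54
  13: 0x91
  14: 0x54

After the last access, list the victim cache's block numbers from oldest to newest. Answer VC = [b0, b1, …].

VC = [41, 57, 49, 19, 18]

#0 0x14e→b41/s1 MISS; vc=[]
#1 0x14d→b41/s1 L1-HIT; vc=[]
#2 0x171→b46/s6 MISS; vc=[]
#3 0x14b→b41/s1 L1-HIT; vc=[]
#4 0x1cf→b57/s1 MISS; vc=[41]
#5 0x172→b46/s6 L1-HIT; vc=[41]
#6 0x170→b46/s6 L1-HIT; vc=[41]
#7 0x18e→b49/s1 MISS; vc=[41,57]
#8 0x49→b9/s1 MISS; vc=[41,57,49]
#9 0x5d→b11/s3 MISS; vc=[41,57,49]
#10 0x9a→b19/s3 MISS; vc=[41,57,49,11]
#11 0x5e→b11/s3 VC-HIT; vc=[41,57,49,19]
#12 0x54→b10/s2 MISS; vc=[41,57,49,19]
#13 0x91→b18/s2 MISS; vc=[41,57,49,19,10]
#14 0x54→b10/s2 VC-HIT; vc=[41,57,49,19,18]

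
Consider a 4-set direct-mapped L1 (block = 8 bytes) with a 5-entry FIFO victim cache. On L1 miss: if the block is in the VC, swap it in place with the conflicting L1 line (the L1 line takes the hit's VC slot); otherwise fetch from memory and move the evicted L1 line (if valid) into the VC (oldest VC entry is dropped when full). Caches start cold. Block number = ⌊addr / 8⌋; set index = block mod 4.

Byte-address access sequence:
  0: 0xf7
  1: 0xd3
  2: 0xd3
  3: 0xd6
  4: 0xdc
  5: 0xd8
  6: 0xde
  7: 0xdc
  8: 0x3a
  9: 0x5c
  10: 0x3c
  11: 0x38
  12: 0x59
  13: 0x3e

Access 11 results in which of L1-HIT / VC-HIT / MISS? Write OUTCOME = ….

OUTCOME = L1-HIT

0: 0xf7 (blk 30, set 2) → MISS  vc=[]
1: 0xd3 (blk 26, set 2) → MISS  vc=[30]
2: 0xd3 (blk 26, set 2) → L1-HIT  vc=[30]
3: 0xd6 (blk 26, set 2) → L1-HIT  vc=[30]
4: 0xdc (blk 27, set 3) → MISS  vc=[30]
5: 0xd8 (blk 27, set 3) → L1-HIT  vc=[30]
6: 0xde (blk 27, set 3) → L1-HIT  vc=[30]
7: 0xdc (blk 27, set 3) → L1-HIT  vc=[30]
8: 0x3a (blk 7, set 3) → MISS  vc=[30, 27]
9: 0x5c (blk 11, set 3) → MISS  vc=[30, 27, 7]
10: 0x3c (blk 7, set 3) → VC-HIT  vc=[30, 27, 11]
11: 0x38 (blk 7, set 3) → L1-HIT  vc=[30, 27, 11]
12: 0x59 (blk 11, set 3) → VC-HIT  vc=[30, 27, 7]
13: 0x3e (blk 7, set 3) → VC-HIT  vc=[30, 27, 11]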